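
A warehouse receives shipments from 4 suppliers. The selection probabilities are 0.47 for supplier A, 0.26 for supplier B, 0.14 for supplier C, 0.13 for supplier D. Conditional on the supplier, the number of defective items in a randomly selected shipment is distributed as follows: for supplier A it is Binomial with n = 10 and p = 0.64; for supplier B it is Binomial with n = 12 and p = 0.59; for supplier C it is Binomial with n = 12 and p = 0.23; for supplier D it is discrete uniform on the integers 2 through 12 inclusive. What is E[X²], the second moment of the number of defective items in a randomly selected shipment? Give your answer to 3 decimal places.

43.156

For each component E[X²] = Var + (mean)², giving A: 43.264; B: 53.0292; C: 9.7428; D: 59.
Overall E[X²] = 0.47·43.264 + 0.26·53.0292 + 0.14·9.7428 + 0.13·59 = 43.1557.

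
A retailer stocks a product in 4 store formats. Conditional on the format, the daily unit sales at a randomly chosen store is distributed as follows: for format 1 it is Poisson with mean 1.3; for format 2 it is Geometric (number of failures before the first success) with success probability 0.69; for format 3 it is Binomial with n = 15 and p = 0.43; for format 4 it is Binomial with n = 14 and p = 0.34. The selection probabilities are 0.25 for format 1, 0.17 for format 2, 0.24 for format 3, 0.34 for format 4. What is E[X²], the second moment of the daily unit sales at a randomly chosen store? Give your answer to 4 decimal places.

For each component E[X²] = Var + (mean)², giving 1: 2.99; 2: 0.852972; 3: 45.279; 4: 25.7992.
Overall E[X²] = 0.25·2.99 + 0.17·0.852972 + 0.24·45.279 + 0.34·25.7992 = 20.5312.

20.5312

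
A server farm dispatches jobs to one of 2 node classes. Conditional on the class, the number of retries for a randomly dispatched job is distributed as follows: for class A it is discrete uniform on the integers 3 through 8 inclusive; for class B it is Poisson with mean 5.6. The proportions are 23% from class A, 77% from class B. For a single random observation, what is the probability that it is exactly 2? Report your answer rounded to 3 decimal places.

0.045

Conditional on each class, P(X = 2): A: 0; B: 0.0579825.
By total probability, P(X = 2) = 0.23·0 + 0.77·0.0579825 = 0.0446465.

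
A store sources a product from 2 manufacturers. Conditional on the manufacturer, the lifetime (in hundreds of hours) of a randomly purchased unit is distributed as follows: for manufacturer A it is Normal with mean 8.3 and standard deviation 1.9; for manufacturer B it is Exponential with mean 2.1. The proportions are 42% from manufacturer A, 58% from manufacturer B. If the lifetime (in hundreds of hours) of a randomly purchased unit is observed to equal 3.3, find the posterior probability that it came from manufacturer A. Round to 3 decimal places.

0.046

Likelihoods f(3.3 | ·): A: 0.00658213; B: 0.0989277.
Posterior ∝ prior × likelihood. Numerator for A: 0.42·0.00658213 = 0.0027645.
Normalizing constant: 0.42·0.00658213 + 0.58·0.0989277 = 0.0601426.
P(A | observation) = 0.0027645 / 0.0601426 = 0.0459657.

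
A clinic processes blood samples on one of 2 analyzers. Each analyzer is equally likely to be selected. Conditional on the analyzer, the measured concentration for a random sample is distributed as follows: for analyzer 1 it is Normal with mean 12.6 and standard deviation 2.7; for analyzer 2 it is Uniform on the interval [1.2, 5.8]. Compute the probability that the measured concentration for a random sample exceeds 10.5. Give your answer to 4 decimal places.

Conditional on each analyzer, P(X > 10.5): 1: 0.78165; 2: 0.
By total probability, P(X > 10.5) = 0.5·0.78165 + 0.5·0 = 0.390825.

0.3908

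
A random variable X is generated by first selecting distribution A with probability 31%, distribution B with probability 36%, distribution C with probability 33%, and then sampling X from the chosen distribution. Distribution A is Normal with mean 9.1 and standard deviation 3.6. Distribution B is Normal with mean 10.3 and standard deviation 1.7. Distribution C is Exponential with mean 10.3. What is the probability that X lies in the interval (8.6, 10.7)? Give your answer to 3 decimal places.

Conditional on each component, P(8.6 < X < 10.7): A: 0.22687; B: 0.434355; C: 0.0800288.
By total probability, P(8.6 < X < 10.7) = 0.31·0.22687 + 0.36·0.434355 + 0.33·0.0800288 = 0.253107.

0.253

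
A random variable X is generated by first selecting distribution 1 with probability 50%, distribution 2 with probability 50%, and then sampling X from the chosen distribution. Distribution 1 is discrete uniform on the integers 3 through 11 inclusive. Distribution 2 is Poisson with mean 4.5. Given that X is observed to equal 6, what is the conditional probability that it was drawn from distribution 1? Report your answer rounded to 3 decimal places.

0.464

Likelihoods P(X=6 | ·): 1: 0.111111; 2: 0.12812.
Posterior ∝ prior × likelihood. Numerator for 1: 0.5·0.111111 = 0.0555556.
Normalizing constant: 0.5·0.111111 + 0.5·0.12812 = 0.119616.
P(1 | observation) = 0.0555556 / 0.119616 = 0.464451.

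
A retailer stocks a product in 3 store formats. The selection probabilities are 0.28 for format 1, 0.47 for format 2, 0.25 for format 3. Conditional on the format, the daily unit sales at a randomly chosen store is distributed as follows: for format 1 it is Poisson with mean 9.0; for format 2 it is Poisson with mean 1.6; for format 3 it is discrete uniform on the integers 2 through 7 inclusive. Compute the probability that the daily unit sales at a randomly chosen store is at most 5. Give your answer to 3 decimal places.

Conditional on each format, P(X ≤ 5): 1: 0.115691; 2: 0.99396; 3: 0.666667.
By total probability, P(X ≤ 5) = 0.28·0.115691 + 0.47·0.99396 + 0.25·0.666667 = 0.666221.

0.666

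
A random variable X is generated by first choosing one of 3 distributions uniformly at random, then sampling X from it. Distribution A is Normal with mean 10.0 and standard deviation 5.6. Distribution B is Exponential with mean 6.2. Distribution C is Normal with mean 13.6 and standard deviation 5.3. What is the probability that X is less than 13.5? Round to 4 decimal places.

0.7044

Conditional on each component, P(X < 13.5): A: 0.734014; B: 0.886666; C: 0.492473.
By total probability, P(X < 13.5) = 0.333333·0.734014 + 0.333333·0.886666 + 0.333333·0.492473 = 0.704385.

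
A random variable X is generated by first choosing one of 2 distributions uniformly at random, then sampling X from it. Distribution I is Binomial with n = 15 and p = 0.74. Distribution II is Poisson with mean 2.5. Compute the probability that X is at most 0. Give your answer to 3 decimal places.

0.041

Conditional on each component, P(X ≤ 0): I: 1.67726e-09; II: 0.082085.
By total probability, P(X ≤ 0) = 0.5·1.67726e-09 + 0.5·0.082085 = 0.0410425.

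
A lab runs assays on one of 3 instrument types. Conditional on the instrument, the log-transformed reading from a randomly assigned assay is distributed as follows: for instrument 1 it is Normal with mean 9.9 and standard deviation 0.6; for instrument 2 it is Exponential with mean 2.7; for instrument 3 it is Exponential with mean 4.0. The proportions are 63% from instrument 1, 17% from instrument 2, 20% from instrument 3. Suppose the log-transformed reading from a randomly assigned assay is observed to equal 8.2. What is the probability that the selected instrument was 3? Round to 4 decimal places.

Likelihoods f(8.2 | ·): 1: 0.0120102; 2: 0.0177692; 3: 0.0321837.
Posterior ∝ prior × likelihood. Numerator for 3: 0.2·0.0321837 = 0.00643675.
Normalizing constant: 0.63·0.0120102 + 0.17·0.0177692 + 0.2·0.0321837 = 0.0170239.
P(3 | observation) = 0.00643675 / 0.0170239 = 0.3781.

0.3781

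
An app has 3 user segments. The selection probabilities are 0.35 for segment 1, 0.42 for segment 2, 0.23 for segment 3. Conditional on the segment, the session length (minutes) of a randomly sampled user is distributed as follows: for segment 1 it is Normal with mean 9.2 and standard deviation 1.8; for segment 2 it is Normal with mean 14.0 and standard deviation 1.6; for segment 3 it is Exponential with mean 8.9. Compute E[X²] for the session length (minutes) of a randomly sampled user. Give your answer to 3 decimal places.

150.590

For each component E[X²] = Var + (mean)², giving 1: 87.88; 2: 198.56; 3: 158.42.
Overall E[X²] = 0.35·87.88 + 0.42·198.56 + 0.23·158.42 = 150.59.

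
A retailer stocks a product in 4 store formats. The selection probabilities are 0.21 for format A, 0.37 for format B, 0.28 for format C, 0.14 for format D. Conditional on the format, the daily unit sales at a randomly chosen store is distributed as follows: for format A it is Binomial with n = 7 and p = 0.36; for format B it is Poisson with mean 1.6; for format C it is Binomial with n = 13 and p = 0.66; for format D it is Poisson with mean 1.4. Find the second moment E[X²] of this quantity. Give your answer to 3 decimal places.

25.111

For each component E[X²] = Var + (mean)², giving A: 7.9632; B: 4.16; C: 76.5336; D: 3.36.
Overall E[X²] = 0.21·7.9632 + 0.37·4.16 + 0.28·76.5336 + 0.14·3.36 = 25.1113.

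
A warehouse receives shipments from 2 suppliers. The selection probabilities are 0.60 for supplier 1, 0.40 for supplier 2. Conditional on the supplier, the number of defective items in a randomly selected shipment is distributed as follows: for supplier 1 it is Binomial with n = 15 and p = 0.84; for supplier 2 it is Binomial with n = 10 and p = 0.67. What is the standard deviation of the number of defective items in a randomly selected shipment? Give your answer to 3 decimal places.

Per component, 1: μ=12.6, E[X²]=160.776; 2: μ=6.7, E[X²]=47.101.
E[X] = 0.6·12.6 + 0.4·6.7 = 10.24.
E[X²] = 0.6·160.776 + 0.4·47.101 = 115.306.
Var(X) = E[X²] − (E[X])² = 115.306 − 104.858 = 10.4484.
SD(X) = √10.4484 = 3.2324.

3.232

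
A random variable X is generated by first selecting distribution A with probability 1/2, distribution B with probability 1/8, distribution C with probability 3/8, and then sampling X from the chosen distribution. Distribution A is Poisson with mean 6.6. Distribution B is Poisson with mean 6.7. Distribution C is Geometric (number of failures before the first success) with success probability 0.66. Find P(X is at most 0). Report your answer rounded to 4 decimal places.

0.2483

Conditional on each component, P(X ≤ 0): A: 0.00136037; B: 0.00123091; C: 0.66.
By total probability, P(X ≤ 0) = 0.5·0.00136037 + 0.125·0.00123091 + 0.375·0.66 = 0.248334.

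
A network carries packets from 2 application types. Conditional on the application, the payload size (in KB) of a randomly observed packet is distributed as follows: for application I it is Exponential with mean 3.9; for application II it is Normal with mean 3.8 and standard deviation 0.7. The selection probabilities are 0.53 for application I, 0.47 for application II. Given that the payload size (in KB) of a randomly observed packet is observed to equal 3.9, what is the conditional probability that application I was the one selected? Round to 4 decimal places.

Likelihoods f(3.9 | ·): I: 0.0943281; II: 0.564132.
Posterior ∝ prior × likelihood. Numerator for I: 0.53·0.0943281 = 0.0499939.
Normalizing constant: 0.53·0.0943281 + 0.47·0.564132 = 0.315136.
P(I | observation) = 0.0499939 / 0.315136 = 0.158642.

0.1586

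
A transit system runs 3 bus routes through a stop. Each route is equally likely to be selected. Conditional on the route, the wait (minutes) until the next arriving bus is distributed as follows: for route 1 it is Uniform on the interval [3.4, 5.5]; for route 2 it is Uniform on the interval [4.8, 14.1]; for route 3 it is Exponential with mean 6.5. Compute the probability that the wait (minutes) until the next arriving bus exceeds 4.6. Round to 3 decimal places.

0.640

Conditional on each route, P(X > 4.6): 1: 0.428571; 2: 1; 3: 0.49278.
By total probability, P(X > 4.6) = 0.333333·0.428571 + 0.333333·1 + 0.333333·0.49278 = 0.64045.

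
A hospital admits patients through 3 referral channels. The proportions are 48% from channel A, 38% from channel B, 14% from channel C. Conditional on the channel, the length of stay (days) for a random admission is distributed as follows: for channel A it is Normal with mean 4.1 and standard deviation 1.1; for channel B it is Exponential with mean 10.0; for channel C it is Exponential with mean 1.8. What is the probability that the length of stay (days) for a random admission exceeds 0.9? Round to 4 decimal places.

0.9113

Conditional on each channel, P(X > 0.9): A: 0.998188; B: 0.913931; C: 0.606531.
By total probability, P(X > 0.9) = 0.48·0.998188 + 0.38·0.913931 + 0.14·0.606531 = 0.911338.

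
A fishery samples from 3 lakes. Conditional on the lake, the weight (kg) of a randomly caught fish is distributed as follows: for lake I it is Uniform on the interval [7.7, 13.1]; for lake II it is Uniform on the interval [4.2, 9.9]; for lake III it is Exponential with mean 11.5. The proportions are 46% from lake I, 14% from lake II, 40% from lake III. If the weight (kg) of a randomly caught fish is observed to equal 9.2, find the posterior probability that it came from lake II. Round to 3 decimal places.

Likelihoods f(9.2 | ·): I: 0.185185; II: 0.175439; III: 0.0390721.
Posterior ∝ prior × likelihood. Numerator for II: 0.14·0.175439 = 0.0245614.
Normalizing constant: 0.46·0.185185 + 0.14·0.175439 + 0.4·0.0390721 = 0.125375.
P(II | observation) = 0.0245614 / 0.125375 = 0.195903.

0.196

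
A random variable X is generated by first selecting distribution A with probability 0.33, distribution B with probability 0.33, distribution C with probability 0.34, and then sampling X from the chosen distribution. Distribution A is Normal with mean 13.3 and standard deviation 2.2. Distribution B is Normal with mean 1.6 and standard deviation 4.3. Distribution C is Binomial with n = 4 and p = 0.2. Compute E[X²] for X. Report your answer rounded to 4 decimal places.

For each component E[X²] = Var + (mean)², giving A: 181.73; B: 21.05; C: 1.28.
Overall E[X²] = 0.33·181.73 + 0.33·21.05 + 0.34·1.28 = 67.3526.

67.3526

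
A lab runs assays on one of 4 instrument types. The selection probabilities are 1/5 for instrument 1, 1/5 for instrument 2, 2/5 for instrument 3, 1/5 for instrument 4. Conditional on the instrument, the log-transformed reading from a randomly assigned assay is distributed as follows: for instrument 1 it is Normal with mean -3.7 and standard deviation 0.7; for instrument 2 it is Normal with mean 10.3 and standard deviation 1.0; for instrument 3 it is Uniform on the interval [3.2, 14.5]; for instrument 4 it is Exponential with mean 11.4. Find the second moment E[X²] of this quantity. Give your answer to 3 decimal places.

For each component E[X²] = Var + (mean)², giving 1: 14.18; 2: 107.09; 3: 88.9633; 4: 259.92.
Overall E[X²] = 0.2·14.18 + 0.2·107.09 + 0.4·88.9633 + 0.2·259.92 = 111.823.

111.823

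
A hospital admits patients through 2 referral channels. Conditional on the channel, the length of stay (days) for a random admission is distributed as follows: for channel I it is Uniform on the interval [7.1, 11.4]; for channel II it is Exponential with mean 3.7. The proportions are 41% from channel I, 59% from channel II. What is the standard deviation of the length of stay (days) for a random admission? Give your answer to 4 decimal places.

Per component, I: μ=9.25, E[X²]=87.1033; II: μ=3.7, E[X²]=27.38.
E[X] = 0.41·9.25 + 0.59·3.7 = 5.9755.
E[X²] = 0.41·87.1033 + 0.59·27.38 = 51.8666.
Var(X) = E[X²] − (E[X])² = 51.8666 − 35.7066 = 16.16.
SD(X) = √16.16 = 4.01995.

4.0199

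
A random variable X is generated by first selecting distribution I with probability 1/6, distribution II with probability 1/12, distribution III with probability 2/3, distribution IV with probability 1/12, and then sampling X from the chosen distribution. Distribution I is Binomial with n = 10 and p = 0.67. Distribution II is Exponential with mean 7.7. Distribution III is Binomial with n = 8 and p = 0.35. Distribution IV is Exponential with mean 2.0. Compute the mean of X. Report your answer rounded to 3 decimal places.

Component means — I: 6.7; II: 7.7; III: 2.8; IV: 2.
E[X] = 0.166667·6.7 + 0.0833333·7.7 + 0.666667·2.8 + 0.0833333·2 = 3.79167.

3.792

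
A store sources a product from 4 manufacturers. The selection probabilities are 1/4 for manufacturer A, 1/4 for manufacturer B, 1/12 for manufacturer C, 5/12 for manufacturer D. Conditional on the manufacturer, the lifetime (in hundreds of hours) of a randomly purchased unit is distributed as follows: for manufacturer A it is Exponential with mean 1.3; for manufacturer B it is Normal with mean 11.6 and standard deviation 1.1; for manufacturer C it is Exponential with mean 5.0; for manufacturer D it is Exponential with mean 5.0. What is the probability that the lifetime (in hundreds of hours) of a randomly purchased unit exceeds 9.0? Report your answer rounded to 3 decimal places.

0.331

Conditional on each manufacturer, P(X > 9.0): A: 0.000984795; B: 0.990952; C: 0.165299; D: 0.165299.
By total probability, P(X > 9.0) = 0.25·0.000984795 + 0.25·0.990952 + 0.0833333·0.165299 + 0.416667·0.165299 = 0.330634.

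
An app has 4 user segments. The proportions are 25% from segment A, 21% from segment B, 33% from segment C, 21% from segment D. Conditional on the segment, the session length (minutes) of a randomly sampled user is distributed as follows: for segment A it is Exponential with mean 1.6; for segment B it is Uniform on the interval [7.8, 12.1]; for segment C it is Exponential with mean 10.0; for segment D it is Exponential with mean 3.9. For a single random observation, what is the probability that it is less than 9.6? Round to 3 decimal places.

0.733

Conditional on each segment, P(X < 9.6): A: 0.997521; B: 0.418605; C: 0.617107; D: 0.914696.
By total probability, P(X < 9.6) = 0.25·0.997521 + 0.21·0.418605 + 0.33·0.617107 + 0.21·0.914696 = 0.733019.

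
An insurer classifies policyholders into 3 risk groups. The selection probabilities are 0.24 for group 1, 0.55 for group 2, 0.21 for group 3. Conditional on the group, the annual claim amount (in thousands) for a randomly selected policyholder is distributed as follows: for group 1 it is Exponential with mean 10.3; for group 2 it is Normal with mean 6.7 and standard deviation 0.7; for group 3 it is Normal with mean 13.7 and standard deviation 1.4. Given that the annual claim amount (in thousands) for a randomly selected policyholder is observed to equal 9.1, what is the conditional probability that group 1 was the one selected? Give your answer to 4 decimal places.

Likelihoods f(9.1 | ·): 1: 0.0401297; 2: 0.0015967; 3: 0.00128967.
Posterior ∝ prior × likelihood. Numerator for 1: 0.24·0.0401297 = 0.00963112.
Normalizing constant: 0.24·0.0401297 + 0.55·0.0015967 + 0.21·0.00128967 = 0.0107801.
P(1 | observation) = 0.00963112 / 0.0107801 = 0.893414.

0.8934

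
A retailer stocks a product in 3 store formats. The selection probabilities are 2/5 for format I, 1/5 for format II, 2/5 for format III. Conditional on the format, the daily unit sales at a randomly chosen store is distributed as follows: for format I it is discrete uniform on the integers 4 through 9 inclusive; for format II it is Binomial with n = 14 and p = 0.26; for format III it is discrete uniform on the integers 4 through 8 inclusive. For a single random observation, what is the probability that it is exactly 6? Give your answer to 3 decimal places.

0.163

Conditional on each format, P(X = 6): I: 0.166667; II: 0.083416; III: 0.2.
By total probability, P(X = 6) = 0.4·0.166667 + 0.2·0.083416 + 0.4·0.2 = 0.16335.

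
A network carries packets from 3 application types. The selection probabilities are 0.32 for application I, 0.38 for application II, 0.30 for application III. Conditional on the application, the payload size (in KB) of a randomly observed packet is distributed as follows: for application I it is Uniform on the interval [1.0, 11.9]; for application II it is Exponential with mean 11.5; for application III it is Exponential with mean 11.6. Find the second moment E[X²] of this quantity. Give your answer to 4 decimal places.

197.7271

For each component E[X²] = Var + (mean)², giving I: 51.5033; II: 264.5; III: 269.12.
Overall E[X²] = 0.32·51.5033 + 0.38·264.5 + 0.3·269.12 = 197.727.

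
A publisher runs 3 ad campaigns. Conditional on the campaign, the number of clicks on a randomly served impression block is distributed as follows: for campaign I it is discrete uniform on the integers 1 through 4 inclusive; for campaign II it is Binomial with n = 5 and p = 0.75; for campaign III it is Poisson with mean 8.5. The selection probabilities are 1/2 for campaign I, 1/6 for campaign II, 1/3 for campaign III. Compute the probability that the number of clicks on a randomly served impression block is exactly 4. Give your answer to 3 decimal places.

0.206

Conditional on each campaign, P(X = 4): I: 0.25; II: 0.395508; III: 0.0442549.
By total probability, P(X = 4) = 0.5·0.25 + 0.166667·0.395508 + 0.333333·0.0442549 = 0.20567.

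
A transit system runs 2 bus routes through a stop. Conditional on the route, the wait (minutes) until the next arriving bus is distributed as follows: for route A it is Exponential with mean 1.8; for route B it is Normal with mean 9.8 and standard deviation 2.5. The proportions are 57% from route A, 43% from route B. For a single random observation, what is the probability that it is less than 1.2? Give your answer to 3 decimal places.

0.277

Conditional on each route, P(X < 1.2): A: 0.486583; B: 0.000290857.
By total probability, P(X < 1.2) = 0.57·0.486583 + 0.43·0.000290857 = 0.277477.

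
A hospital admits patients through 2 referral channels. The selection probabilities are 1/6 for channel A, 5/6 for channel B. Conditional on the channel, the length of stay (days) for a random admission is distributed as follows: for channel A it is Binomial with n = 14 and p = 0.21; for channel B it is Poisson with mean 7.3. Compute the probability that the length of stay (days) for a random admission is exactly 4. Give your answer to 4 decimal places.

Conditional on each channel, P(X = 4): A: 0.184324; B: 0.0799338.
By total probability, P(X = 4) = 0.166667·0.184324 + 0.833333·0.0799338 = 0.0973322.

0.0973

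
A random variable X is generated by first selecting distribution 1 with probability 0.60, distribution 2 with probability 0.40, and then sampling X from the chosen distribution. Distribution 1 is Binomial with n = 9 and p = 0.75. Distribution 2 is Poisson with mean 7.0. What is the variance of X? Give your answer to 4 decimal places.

Per component, 1: μ=6.75, E[X²]=47.25; 2: μ=7, E[X²]=56.
E[X] = 0.6·6.75 + 0.4·7 = 6.85.
E[X²] = 0.6·47.25 + 0.4·56 = 50.75.
Var(X) = E[X²] − (E[X])² = 50.75 − 46.9225 = 3.8275.

3.8275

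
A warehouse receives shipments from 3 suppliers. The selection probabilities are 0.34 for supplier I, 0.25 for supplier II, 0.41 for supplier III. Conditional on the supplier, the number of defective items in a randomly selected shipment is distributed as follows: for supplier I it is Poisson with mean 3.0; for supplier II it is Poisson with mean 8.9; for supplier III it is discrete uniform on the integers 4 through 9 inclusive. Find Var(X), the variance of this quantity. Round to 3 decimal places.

Per component, I: μ=3, E[X²]=12; II: μ=8.9, E[X²]=88.11; III: μ=6.5, E[X²]=45.1667.
E[X] = 0.34·3 + 0.25·8.9 + 0.41·6.5 = 5.91.
E[X²] = 0.34·12 + 0.25·88.11 + 0.41·45.1667 = 44.6258.
Var(X) = E[X²] − (E[X])² = 44.6258 − 34.9281 = 9.69773.

9.698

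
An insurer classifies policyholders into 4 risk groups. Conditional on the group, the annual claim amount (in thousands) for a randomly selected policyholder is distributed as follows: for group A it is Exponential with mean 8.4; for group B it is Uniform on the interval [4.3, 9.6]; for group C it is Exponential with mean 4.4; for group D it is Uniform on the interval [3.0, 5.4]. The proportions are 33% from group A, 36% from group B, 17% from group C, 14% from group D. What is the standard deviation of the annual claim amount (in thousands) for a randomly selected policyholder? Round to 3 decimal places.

5.498

Per component, A: μ=8.4, E[X²]=141.12; B: μ=6.95, E[X²]=50.6433; C: μ=4.4, E[X²]=38.72; D: μ=4.2, E[X²]=18.12.
E[X] = 0.33·8.4 + 0.36·6.95 + 0.17·4.4 + 0.14·4.2 = 6.61.
E[X²] = 0.33·141.12 + 0.36·50.6433 + 0.17·38.72 + 0.14·18.12 = 73.9204.
Var(X) = E[X²] − (E[X])² = 73.9204 − 43.6921 = 30.2283.
SD(X) = √30.2283 = 5.49803.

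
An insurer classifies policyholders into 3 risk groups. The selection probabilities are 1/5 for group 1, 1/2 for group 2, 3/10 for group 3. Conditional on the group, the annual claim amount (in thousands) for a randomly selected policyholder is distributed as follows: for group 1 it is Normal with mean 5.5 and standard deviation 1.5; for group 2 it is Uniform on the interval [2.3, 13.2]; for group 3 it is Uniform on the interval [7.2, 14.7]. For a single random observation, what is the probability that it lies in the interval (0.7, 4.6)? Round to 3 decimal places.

0.160

Conditional on each group, P(0.7 < X < 4.6): 1: 0.273566; 2: 0.211009; 3: 0.
By total probability, P(0.7 < X < 4.6) = 0.2·0.273566 + 0.5·0.211009 + 0.3·0 = 0.160218.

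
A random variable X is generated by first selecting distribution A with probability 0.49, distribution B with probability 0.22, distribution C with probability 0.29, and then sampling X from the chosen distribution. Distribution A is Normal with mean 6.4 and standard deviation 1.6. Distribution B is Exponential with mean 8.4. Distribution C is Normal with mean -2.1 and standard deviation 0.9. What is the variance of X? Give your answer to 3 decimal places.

Per component, A: μ=6.4, E[X²]=43.52; B: μ=8.4, E[X²]=141.12; C: μ=-2.1, E[X²]=5.22.
E[X] = 0.49·6.4 + 0.22·8.4 + 0.29·-2.1 = 4.375.
E[X²] = 0.49·43.52 + 0.22·141.12 + 0.29·5.22 = 53.885.
Var(X) = E[X²] − (E[X])² = 53.885 − 19.1406 = 34.7444.

34.744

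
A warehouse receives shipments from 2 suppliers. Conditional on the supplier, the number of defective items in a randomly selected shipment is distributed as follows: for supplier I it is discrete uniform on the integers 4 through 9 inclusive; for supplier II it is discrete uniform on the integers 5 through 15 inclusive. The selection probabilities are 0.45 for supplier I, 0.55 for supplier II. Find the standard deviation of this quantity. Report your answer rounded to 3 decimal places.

3.138

Per component, I: μ=6.5, E[X²]=45.1667; II: μ=10, E[X²]=110.
E[X] = 0.45·6.5 + 0.55·10 = 8.425.
E[X²] = 0.45·45.1667 + 0.55·110 = 80.825.
Var(X) = E[X²] − (E[X])² = 80.825 − 70.9806 = 9.84437.
SD(X) = √9.84437 = 3.13757.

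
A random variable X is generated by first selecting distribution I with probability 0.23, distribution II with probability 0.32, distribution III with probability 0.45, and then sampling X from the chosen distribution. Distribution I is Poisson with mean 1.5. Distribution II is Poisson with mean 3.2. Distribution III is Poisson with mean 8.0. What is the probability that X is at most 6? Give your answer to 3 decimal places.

0.677

Conditional on each component, P(X ≤ 6): I: 0.999074; II: 0.955381; III: 0.313374.
By total probability, P(X ≤ 6) = 0.23·0.999074 + 0.32·0.955381 + 0.45·0.313374 = 0.676527.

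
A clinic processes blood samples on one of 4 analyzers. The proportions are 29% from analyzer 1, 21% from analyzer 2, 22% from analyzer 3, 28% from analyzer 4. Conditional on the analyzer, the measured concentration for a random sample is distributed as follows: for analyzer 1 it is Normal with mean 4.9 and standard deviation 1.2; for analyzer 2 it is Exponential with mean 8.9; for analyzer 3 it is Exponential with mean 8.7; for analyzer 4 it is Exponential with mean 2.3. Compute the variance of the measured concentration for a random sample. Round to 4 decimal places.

42.7156

Per component, 1: μ=4.9, E[X²]=25.45; 2: μ=8.9, E[X²]=158.42; 3: μ=8.7, E[X²]=151.38; 4: μ=2.3, E[X²]=10.58.
E[X] = 0.29·4.9 + 0.21·8.9 + 0.22·8.7 + 0.28·2.3 = 5.848.
E[X²] = 0.29·25.45 + 0.21·158.42 + 0.22·151.38 + 0.28·10.58 = 76.9147.
Var(X) = E[X²] − (E[X])² = 76.9147 − 34.1991 = 42.7156.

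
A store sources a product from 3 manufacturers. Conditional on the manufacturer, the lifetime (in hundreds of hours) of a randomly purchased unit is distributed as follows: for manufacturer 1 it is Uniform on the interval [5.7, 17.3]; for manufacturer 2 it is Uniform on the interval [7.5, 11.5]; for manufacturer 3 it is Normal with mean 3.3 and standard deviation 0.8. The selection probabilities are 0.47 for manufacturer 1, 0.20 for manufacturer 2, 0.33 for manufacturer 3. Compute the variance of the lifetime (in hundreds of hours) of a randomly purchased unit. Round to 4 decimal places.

19.0901

Per component, 1: μ=11.5, E[X²]=143.463; 2: μ=9.5, E[X²]=91.5833; 3: μ=3.3, E[X²]=11.53.
E[X] = 0.47·11.5 + 0.2·9.5 + 0.33·3.3 = 8.394.
E[X²] = 0.47·143.463 + 0.2·91.5833 + 0.33·11.53 = 89.5493.
Var(X) = E[X²] − (E[X])² = 89.5493 − 70.4592 = 19.0901.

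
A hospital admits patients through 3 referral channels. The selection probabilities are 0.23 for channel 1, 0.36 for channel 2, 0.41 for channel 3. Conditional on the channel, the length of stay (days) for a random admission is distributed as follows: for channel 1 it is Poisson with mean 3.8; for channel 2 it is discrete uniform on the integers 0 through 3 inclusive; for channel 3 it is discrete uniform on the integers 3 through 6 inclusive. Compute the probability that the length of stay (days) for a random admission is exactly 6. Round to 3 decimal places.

0.124

Conditional on each channel, P(X = 6): 1: 0.0935513; 2: 0; 3: 0.25.
By total probability, P(X = 6) = 0.23·0.0935513 + 0.36·0 + 0.41·0.25 = 0.124017.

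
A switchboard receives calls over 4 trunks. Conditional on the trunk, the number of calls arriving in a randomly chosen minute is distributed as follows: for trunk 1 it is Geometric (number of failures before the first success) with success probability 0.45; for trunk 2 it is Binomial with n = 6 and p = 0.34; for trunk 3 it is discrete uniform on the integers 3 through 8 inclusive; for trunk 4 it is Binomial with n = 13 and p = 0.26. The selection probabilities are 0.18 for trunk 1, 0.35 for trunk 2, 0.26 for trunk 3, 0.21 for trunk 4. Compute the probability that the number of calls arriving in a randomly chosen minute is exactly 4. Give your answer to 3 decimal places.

Conditional on each trunk, P(X = 4): 1: 0.0411778; 2: 0.0873162; 3: 0.166667; 4: 0.217413.
By total probability, P(X = 4) = 0.18·0.0411778 + 0.35·0.0873162 + 0.26·0.166667 + 0.21·0.217413 = 0.126963.

0.127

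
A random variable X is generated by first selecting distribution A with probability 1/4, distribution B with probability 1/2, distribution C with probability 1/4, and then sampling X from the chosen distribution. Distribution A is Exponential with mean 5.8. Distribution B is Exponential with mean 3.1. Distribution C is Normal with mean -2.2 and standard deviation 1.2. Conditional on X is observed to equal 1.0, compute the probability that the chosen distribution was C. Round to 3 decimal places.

0.015

Likelihoods f(1.0 | ·): A: 0.145109; B: 0.233638; C: 0.00949666.
Posterior ∝ prior × likelihood. Numerator for C: 0.25·0.00949666 = 0.00237416.
Normalizing constant: 0.25·0.145109 + 0.5·0.233638 + 0.25·0.00949666 = 0.15547.
P(C | observation) = 0.00237416 / 0.15547 = 0.0152708.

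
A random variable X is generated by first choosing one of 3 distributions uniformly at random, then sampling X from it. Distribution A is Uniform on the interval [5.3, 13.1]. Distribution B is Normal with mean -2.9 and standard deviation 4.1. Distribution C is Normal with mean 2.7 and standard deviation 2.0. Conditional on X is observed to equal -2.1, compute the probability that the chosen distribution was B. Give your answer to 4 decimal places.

Likelihoods f(-2.1 | ·): A: 0; B: 0.0954682; C: 0.0111973.
Posterior ∝ prior × likelihood. Numerator for B: 0.333333·0.0954682 = 0.0318227.
Normalizing constant: 0.333333·0 + 0.333333·0.0954682 + 0.333333·0.0111973 = 0.0355552.
P(B | observation) = 0.0318227 / 0.0355552 = 0.895024.

0.8950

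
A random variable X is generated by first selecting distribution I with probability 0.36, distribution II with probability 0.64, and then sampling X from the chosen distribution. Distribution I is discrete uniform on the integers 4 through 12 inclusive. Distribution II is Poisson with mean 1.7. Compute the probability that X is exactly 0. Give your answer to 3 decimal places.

0.117

Conditional on each component, P(X = 0): I: 0; II: 0.182684.
By total probability, P(X = 0) = 0.36·0 + 0.64·0.182684 = 0.116917.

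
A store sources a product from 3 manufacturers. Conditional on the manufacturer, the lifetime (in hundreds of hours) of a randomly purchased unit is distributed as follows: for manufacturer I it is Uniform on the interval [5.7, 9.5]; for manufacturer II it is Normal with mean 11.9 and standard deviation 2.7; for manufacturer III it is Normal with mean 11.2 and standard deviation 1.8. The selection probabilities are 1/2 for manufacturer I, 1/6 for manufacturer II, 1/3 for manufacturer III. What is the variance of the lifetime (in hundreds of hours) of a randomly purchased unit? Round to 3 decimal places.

6.625

Per component, I: μ=7.6, E[X²]=58.9633; II: μ=11.9, E[X²]=148.9; III: μ=11.2, E[X²]=128.68.
E[X] = 0.5·7.6 + 0.166667·11.9 + 0.333333·11.2 = 9.51667.
E[X²] = 0.5·58.9633 + 0.166667·148.9 + 0.333333·128.68 = 97.1917.
Var(X) = E[X²] − (E[X])² = 97.1917 − 90.5669 = 6.62472.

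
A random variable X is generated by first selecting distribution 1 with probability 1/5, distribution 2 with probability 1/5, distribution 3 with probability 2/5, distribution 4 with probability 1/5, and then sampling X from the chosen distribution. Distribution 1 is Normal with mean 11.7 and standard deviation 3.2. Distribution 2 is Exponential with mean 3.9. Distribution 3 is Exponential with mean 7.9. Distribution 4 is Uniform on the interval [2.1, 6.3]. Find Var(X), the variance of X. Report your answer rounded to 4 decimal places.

Per component, 1: μ=11.7, E[X²]=147.13; 2: μ=3.9, E[X²]=30.42; 3: μ=7.9, E[X²]=124.82; 4: μ=4.2, E[X²]=19.11.
E[X] = 0.2·11.7 + 0.2·3.9 + 0.4·7.9 + 0.2·4.2 = 7.12.
E[X²] = 0.2·147.13 + 0.2·30.42 + 0.4·124.82 + 0.2·19.11 = 89.26.
Var(X) = E[X²] − (E[X])² = 89.26 − 50.6944 = 38.5656.

38.5656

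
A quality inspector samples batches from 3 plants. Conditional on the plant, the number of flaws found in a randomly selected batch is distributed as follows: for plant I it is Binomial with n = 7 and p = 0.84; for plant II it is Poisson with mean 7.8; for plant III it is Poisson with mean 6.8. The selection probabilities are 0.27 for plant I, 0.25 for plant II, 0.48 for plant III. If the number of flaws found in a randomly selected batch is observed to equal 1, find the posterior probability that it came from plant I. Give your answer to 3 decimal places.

0.006

Likelihoods P(X=1 | ·): I: 9.865e-05; II: 0.00319593; III: 0.00757367.
Posterior ∝ prior × likelihood. Numerator for I: 0.27·9.865e-05 = 2.66355e-05.
Normalizing constant: 0.27·9.865e-05 + 0.25·0.00319593 + 0.48·0.00757367 = 0.00446098.
P(I | observation) = 2.66355e-05 / 0.00446098 = 0.00597077.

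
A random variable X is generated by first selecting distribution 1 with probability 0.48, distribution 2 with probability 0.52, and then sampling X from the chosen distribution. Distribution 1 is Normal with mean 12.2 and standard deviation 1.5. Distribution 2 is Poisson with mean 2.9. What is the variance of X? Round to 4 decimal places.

24.1759

Per component, 1: μ=12.2, E[X²]=151.09; 2: μ=2.9, E[X²]=11.31.
E[X] = 0.48·12.2 + 0.52·2.9 = 7.364.
E[X²] = 0.48·151.09 + 0.52·11.31 = 78.4044.
Var(X) = E[X²] − (E[X])² = 78.4044 − 54.2285 = 24.1759.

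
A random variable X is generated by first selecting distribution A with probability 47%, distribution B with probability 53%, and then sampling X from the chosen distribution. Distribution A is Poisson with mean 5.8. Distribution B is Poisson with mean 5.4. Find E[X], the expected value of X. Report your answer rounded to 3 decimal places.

Component means — A: 5.8; B: 5.4.
E[X] = 0.47·5.8 + 0.53·5.4 = 5.588.

5.588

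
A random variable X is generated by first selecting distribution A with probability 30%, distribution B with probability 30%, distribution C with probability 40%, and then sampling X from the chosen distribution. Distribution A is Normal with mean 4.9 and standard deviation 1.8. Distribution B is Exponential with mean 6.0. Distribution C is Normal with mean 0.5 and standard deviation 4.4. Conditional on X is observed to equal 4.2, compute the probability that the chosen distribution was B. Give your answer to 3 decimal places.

0.222

Likelihoods f(4.2 | ·): A: 0.205493; B: 0.0827642; C: 0.0636658.
Posterior ∝ prior × likelihood. Numerator for B: 0.3·0.0827642 = 0.0248293.
Normalizing constant: 0.3·0.205493 + 0.3·0.0827642 + 0.4·0.0636658 = 0.111944.
P(B | observation) = 0.0248293 / 0.111944 = 0.221802.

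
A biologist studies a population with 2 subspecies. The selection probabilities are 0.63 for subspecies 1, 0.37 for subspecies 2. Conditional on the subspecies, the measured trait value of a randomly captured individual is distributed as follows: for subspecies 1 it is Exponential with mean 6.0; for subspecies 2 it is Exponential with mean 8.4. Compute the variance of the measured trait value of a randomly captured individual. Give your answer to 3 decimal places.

Per component, 1: μ=6, E[X²]=72; 2: μ=8.4, E[X²]=141.12.
E[X] = 0.63·6 + 0.37·8.4 = 6.888.
E[X²] = 0.63·72 + 0.37·141.12 = 97.5744.
Var(X) = E[X²] − (E[X])² = 97.5744 − 47.4445 = 50.1299.

50.130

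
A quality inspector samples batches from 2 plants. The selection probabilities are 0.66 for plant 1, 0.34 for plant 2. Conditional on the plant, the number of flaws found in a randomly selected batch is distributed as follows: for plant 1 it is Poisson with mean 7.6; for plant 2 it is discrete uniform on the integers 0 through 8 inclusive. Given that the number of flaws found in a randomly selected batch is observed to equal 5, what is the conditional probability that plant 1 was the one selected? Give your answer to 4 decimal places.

0.6488

Likelihoods P(X=5 | ·): 1: 0.105742; 2: 0.111111.
Posterior ∝ prior × likelihood. Numerator for 1: 0.66·0.105742 = 0.0697899.
Normalizing constant: 0.66·0.105742 + 0.34·0.111111 = 0.107568.
P(1 | observation) = 0.0697899 / 0.107568 = 0.6488.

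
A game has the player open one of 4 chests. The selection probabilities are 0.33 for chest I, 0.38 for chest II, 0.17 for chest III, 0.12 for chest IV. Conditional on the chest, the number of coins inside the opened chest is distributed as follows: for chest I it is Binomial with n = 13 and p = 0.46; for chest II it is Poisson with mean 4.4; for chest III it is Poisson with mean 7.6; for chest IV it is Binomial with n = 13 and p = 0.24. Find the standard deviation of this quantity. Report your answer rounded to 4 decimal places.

2.4988

Per component, I: μ=5.98, E[X²]=38.9896; II: μ=4.4, E[X²]=23.76; III: μ=7.6, E[X²]=65.36; IV: μ=3.12, E[X²]=12.1056.
E[X] = 0.33·5.98 + 0.38·4.4 + 0.17·7.6 + 0.12·3.12 = 5.3118.
E[X²] = 0.33·38.9896 + 0.38·23.76 + 0.17·65.36 + 0.12·12.1056 = 34.4592.
Var(X) = E[X²] − (E[X])² = 34.4592 − 28.2152 = 6.24402.
SD(X) = √6.24402 = 2.4988.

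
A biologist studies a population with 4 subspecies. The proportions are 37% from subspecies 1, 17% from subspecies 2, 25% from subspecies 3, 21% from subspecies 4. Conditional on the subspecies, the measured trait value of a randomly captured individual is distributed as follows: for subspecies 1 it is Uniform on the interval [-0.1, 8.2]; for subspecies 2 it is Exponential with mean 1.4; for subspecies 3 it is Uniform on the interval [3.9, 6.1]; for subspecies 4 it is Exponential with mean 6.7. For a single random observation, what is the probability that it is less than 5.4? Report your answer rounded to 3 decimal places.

0.698

Conditional on each subspecies, P(X < 5.4): 1: 0.662651; 2: 0.978872; 3: 0.681818; 4: 0.553346.
By total probability, P(X < 5.4) = 0.37·0.662651 + 0.17·0.978872 + 0.25·0.681818 + 0.21·0.553346 = 0.698246.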